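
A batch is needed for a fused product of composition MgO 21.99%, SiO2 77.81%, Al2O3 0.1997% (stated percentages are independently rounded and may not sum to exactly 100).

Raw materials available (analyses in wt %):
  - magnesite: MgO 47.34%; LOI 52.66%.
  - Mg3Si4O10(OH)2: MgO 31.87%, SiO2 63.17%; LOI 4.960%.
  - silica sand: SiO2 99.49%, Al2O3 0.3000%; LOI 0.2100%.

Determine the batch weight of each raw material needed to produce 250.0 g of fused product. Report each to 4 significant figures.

Each numeric step holds exact precision end to end — values along the way are shown (rounded to 4 significant digits) when written out — exactly one rounding lands on every reported value. All derived quantities, which include three oxide percentages, the totals, ignition loss, net glass mass, the yield, are rebuilt in full precision, as set out in the problem or the answer, from the batch weights at 250.0 g of glass.
Target oxide masses per 250.0 g fused product:
  MgO: 21.99% × 250.0 = 54.98 g
  SiO2: 77.81% × 250.0 = 194.5 g
  Al2O3: 0.1997% × 250.0 = 0.4992 g
Balance tally, oxide-wise, with the batch weights as given, versus the basis set out (every target is met by its sum net of answer rounding effects):
  MgO: 85.27·0.4734 + 45.84·0.3187 = 54.98 g (target 54.98 g)
  SiO2: 45.84·0.6317 + 166.4·0.9949 = 194.5 g (target 194.5 g)
  Al2O3: 166.4·0.003000 = 0.4992 g (target 0.4992 g)
Auditing the glass mass value: net batch after ignition = 250.0 g (oxide target masses add up to 250.0 g; the stated basis being 250.0 g — rounding explains the deltas).
Batch total: Σ batch = 297.5 g; LOI loss = Σ batch·LOI = 47.53 g; glass ÷ batch gives a yield of 84.03%.

Batch per 250.0 g fused product:
  magnesite: 85.27 g
  Mg3Si4O10(OH)2: 45.84 g
  silica sand: 166.4 g
Total batch = 297.5 g; LOI loss = 47.53 g; yield = 84.03%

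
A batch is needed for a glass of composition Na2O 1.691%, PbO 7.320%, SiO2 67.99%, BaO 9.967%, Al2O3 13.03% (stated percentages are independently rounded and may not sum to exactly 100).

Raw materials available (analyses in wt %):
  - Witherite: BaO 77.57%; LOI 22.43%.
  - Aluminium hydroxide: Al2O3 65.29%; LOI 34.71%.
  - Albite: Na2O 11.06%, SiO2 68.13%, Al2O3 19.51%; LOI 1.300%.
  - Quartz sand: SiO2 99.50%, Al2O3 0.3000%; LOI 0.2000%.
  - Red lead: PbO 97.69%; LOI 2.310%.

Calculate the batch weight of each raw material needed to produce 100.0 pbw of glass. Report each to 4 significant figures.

Batch per 100.0 pbw glass:
  Witherite: 12.85 pbw
  Aluminium hydroxide: 15.12 pbw
  Albite: 15.29 pbw
  Quartz sand: 57.86 pbw
  Red lead: 7.493 pbw
Total batch = 108.6 pbw; LOI loss = 8.618 pbw; yield = 92.07%

All arithmetic runs at exact precision at every stage. Intermediates are shown, with 4-significant-digit rounding, when written out; each reported number receives exactly one rounding; the derived quantities, including totals, LOI, yield, glass mass, five oxide percentages, are re-derived from the batch weights for 100.0 pbw of glass at full float precision, as set out in the problem or the answer.
The oxide mass targets at 100.0 pbw glass:
  Na2O: 1.691% × 100.0 = 1.691 pbw
  PbO: 7.320% × 100.0 = 7.320 pbw
  SiO2: 67.99% × 100.0 = 67.99 pbw
  BaO: 9.967% × 100.0 = 9.967 pbw
  Al2O3: 13.03% × 100.0 = 13.03 pbw
Oxide-by-oxide audit applying the batch weights above, at the basis given (each sum matches its target mass once rounding is allowed for):
  Na2O: 15.29·0.1106 = 1.691 pbw (target 1.691 pbw)
  PbO: 7.493·0.9769 = 7.320 pbw (target 7.320 pbw)
  SiO2: 15.29·0.6813 + 57.86·0.9950 = 67.99 pbw (target 67.99 pbw)
  BaO: 12.85·0.7757 = 9.968 pbw (target 9.967 pbw)
  Al2O3: 15.12·0.6529 + 15.29·0.1951 + 57.86·0.003000 = 13.03 pbw (target 13.03 pbw)
Mass balance on the glass: the batch minus its LOI: 100.0 pbw (oxide target masses add up to 100.0 pbw; stated basis 100.0 pbw — deltas are rounding alone).
Adding the batch up: Σ batch = 108.6 pbw; the LOI term Σ batch·LOI equals 8.618 pbw; yield, glass over the total, = 92.07%.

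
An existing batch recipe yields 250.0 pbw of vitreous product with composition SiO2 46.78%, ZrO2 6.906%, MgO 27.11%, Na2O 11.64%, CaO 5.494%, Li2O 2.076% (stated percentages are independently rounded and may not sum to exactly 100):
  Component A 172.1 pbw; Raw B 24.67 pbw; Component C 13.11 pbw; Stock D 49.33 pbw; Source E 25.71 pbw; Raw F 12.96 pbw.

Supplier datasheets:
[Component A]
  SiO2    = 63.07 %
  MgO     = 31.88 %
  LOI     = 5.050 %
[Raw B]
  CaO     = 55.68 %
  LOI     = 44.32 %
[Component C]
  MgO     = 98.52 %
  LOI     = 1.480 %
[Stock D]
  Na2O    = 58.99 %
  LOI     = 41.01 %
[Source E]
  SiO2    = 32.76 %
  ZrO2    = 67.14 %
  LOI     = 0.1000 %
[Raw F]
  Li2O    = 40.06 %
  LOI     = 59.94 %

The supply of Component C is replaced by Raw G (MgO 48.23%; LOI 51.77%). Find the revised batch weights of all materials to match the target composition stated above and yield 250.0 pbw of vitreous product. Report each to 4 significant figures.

Values along the way are rounded to 4 significant figures as shown; all internal work keeps full precision in all steps — exactly one rounding goes into each reported figure — all derived quantities (yield, glass mass, totals, LOI, six oxide percentages) are carried using the weight values on 250.0 pbw of glass in full float precision, precisely as stated by problem or answer.
Per-oxide target masses for 250.0 pbw vitreous product:
  SiO2: 46.78% × 250.0 = 117.0 pbw
  ZrO2: 6.906% × 250.0 = 17.26 pbw
  MgO: 27.11% × 250.0 = 67.78 pbw
  Na2O: 11.64% × 250.0 = 29.10 pbw
  CaO: 5.494% × 250.0 = 13.74 pbw
  Li2O: 2.076% × 250.0 = 5.190 pbw
Oxide-by-oxide audit using the reported weights, under the basis named above (every target is met by its sum exact up to rounding of places):
  SiO2: 172.1·0.6307 + 25.71·0.3276 = 117.0 pbw (target 117.0 pbw)
  ZrO2: 25.71·0.6714 = 17.26 pbw (target 17.26 pbw)
  MgO: 172.1·0.3188 + 26.79·0.4823 = 67.79 pbw (target 67.78 pbw)
  Na2O: 49.33·0.5899 = 29.10 pbw (target 29.10 pbw)
  CaO: 24.67·0.5568 = 13.74 pbw (target 13.74 pbw)
  Li2O: 12.96·0.4006 = 5.192 pbw (target 5.190 pbw)
The glass-mass cross-check: whole batch net of LOI = 250.0 pbw (targets for the oxides total 250.0 pbw; with the basis standing at 250.0 pbw — differing by rounding only).
Batch total: Σ batch = 311.6 pbw; ignition loss, Σ(batch × LOI) = 61.52 pbw; glass ÷ batch gives a yield of 80.25%.

Revised batch per 250.0 pbw vitreous product:
  Component A: 172.1 pbw
  Raw B: 24.67 pbw
  Raw G: 26.79 pbw
  Stock D: 49.33 pbw
  Source E: 25.71 pbw
  Raw F: 12.96 pbw
Total batch = 311.6 pbw; LOI loss = 61.52 pbw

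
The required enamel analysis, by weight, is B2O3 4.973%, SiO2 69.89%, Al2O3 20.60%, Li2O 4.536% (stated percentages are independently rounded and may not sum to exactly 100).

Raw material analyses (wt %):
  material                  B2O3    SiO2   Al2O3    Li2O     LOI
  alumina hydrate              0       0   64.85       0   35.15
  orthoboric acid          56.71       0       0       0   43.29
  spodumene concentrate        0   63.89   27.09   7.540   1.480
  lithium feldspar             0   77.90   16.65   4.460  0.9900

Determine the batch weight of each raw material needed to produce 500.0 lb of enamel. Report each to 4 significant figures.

Mid-chain values appear, with 4-significant-figure rounding, in the working — the whole derivation maintains exact precision at each step; a single rounding completes every reported result — derived quantities (net glass mass, yield, LOI, the totals, four oxide percentages) are recomputed from the batch weights per 500.0 lb of glass in full float precision as written in the question or the answer.
Oxide mass targets, per 500.0 lb enamel:
  B2O3: 4.973% × 500.0 = 24.86 lb
  SiO2: 69.89% × 500.0 = 349.4 lb
  Al2O3: 20.60% × 500.0 = 103.0 lb
  Li2O: 4.536% × 500.0 = 22.68 lb
Verifying the oxide balance using the reported weights, relative to the basis at hand (sum by sum, the targets are met net of answer rounding effects):
  B2O3: 43.85·0.5671 = 24.87 lb (target 24.86 lb)
  SiO2: 68.85·0.6389 + 392.1·0.7790 = 349.4 lb (target 349.4 lb)
  Al2O3: 29.39·0.6485 + 68.85·0.2709 + 392.1·0.1665 = 103.0 lb (target 103.0 lb)
  Li2O: 68.85·0.07540 + 392.1·0.04460 = 22.68 lb (target 22.68 lb)
The glass-mass cross-check: total batch − LOI = 500.0 lb (the Σ of target masses is 500.0 lb; versus the stated basis of 500.0 lb — rounding explains the deltas).
Batch total: Σ batch = 534.2 lb; the LOI term Σ batch·LOI equals 34.21 lb; yield = glass ÷ total batch = 93.60%.

Batch per 500.0 lb enamel:
  alumina hydrate: 29.39 lb
  orthoboric acid: 43.85 lb
  spodumene concentrate: 68.85 lb
  lithium feldspar: 392.1 lb
Total batch = 534.2 lb; LOI loss = 34.21 lb; yield = 93.60%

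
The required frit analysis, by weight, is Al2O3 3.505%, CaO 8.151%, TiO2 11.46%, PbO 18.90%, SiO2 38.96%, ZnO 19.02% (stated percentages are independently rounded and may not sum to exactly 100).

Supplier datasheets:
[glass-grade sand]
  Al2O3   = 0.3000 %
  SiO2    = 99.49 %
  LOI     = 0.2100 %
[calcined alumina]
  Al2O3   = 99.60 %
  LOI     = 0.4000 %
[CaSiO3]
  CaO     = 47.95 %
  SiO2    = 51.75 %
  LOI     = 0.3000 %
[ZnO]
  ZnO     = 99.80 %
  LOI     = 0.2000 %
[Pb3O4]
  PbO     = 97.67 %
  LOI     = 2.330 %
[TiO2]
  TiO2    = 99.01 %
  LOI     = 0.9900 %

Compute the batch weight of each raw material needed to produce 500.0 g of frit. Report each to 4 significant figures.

Batch per 500.0 g frit:
  glass-grade sand: 151.6 g
  calcined alumina: 17.14 g
  CaSiO3: 84.99 g
  ZnO: 95.29 g
  Pb3O4: 96.75 g
  TiO2: 57.87 g
Total batch = 503.6 g; LOI loss = 3.660 g; yield = 99.27%

In-progress results are shown, with 4-significant-figure rounding, within the worked lines. Full precision is kept all the way through; each reported figure is rounded a single time. The derived quantities, which include the totals, yield, ignition loss, the six compositions, glass mass, are rebuilt in full precision, as they appear in problem or answer, starting from the weights at 500.0 g of glass.
Target oxide masses per 500.0 g frit:
  Al2O3: 3.505% × 500.0 = 17.52 g
  CaO: 8.151% × 500.0 = 40.76 g
  TiO2: 11.46% × 500.0 = 57.30 g
  PbO: 18.90% × 500.0 = 94.50 g
  SiO2: 38.96% × 500.0 = 194.8 g
  ZnO: 19.02% × 500.0 = 95.10 g
Per-oxide balance check on the weights just shown, versus the basis set out (sum by sum, the targets are met inside rounding margins):
  Al2O3: 151.6·0.003000 + 17.14·0.9960 = 17.53 g (target 17.52 g)
  CaO: 84.99·0.4795 = 40.75 g (target 40.76 g)
  TiO2: 57.87·0.9901 = 57.30 g (target 57.30 g)
  PbO: 96.75·0.9767 = 94.50 g (target 94.50 g)
  SiO2: 151.6·0.9949 + 84.99·0.5175 = 194.8 g (target 194.8 g)
  ZnO: 95.29·0.9980 = 95.10 g (target 95.10 g)
Mass balance on the glass: batch Σ − ignition loss = 500.0 g (targets for the oxides total 500.0 g; basis as stated: 500.0 g — gaps are rounding artifacts).
Batch total: Σ batch = 503.6 g; ignition loss, Σ(batch × LOI) = 3.660 g; glass ÷ batch gives a yield of 99.27%.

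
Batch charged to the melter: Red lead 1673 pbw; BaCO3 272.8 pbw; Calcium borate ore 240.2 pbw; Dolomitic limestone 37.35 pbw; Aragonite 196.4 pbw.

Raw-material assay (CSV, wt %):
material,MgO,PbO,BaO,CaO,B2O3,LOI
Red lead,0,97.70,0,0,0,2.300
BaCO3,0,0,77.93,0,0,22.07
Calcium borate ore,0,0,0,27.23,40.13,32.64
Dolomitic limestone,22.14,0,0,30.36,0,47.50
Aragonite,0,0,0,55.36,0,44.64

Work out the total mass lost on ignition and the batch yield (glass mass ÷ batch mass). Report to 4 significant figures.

LOI loss = 282.5 pbw; glass = 2137 pbw; yield = 88.33%

Values along the way are shown, with 4-significant-figure rounding, at each printed step; the whole derivation maintains full precision end to end. A single rounding produces each reported result. The derived quantities (LOI, the totals, the five compositions, the yield, glass mass) are carried from the weighed amounts on 2137 pbw of glass in full float precision as quoted within problem or answer.
Each material's LOI contribution:
  Red lead: 1673 × 0.02300 = 38.48 pbw
  BaCO3: 272.8 × 0.2207 = 60.21 pbw
  Calcium borate ore: 240.2 × 0.3264 = 78.40 pbw
  Dolomitic limestone: 37.35 × 0.4750 = 17.74 pbw
  Aragonite: 196.4 × 0.4464 = 87.67 pbw
Total LOI = 282.5 pbw
Glass = batch − LOI = 2420 − 282.5 = 2137 pbw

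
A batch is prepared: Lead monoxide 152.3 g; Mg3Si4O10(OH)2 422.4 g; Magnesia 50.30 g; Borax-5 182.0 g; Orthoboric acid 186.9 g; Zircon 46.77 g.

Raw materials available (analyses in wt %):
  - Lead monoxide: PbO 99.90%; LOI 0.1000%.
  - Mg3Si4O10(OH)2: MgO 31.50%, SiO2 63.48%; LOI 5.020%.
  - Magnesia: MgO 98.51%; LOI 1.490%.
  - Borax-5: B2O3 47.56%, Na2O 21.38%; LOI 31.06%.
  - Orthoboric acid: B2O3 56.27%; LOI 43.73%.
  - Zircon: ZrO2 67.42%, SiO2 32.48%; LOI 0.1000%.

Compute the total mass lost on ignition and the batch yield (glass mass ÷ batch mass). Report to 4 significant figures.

Working values are printed rounded to four significant digits alongside each step; the whole derivation keeps full float precision all the way through — each reported number receives exactly one rounding. The derived quantities are recomputed using the weight values per 880.3 g of glass in exact precision (six oxide percentages, glass mass, the yield, the totals, LOI), as they appear in the question or the answer.
Loss on ignition, line by line:
  Lead monoxide: 152.3 × 0.001000 = 0.1523 g
  Mg3Si4O10(OH)2: 422.4 × 0.05020 = 21.20 g
  Magnesia: 50.30 × 0.01490 = 0.7495 g
  Borax-5: 182.0 × 0.3106 = 56.53 g
  Orthoboric acid: 186.9 × 0.4373 = 81.73 g
  Zircon: 46.77 × 0.001000 = 0.04677 g
Total LOI = 160.4 g
Glass = batch − LOI = 1041 − 160.4 = 880.3 g

LOI loss = 160.4 g; glass = 880.3 g; yield = 84.59%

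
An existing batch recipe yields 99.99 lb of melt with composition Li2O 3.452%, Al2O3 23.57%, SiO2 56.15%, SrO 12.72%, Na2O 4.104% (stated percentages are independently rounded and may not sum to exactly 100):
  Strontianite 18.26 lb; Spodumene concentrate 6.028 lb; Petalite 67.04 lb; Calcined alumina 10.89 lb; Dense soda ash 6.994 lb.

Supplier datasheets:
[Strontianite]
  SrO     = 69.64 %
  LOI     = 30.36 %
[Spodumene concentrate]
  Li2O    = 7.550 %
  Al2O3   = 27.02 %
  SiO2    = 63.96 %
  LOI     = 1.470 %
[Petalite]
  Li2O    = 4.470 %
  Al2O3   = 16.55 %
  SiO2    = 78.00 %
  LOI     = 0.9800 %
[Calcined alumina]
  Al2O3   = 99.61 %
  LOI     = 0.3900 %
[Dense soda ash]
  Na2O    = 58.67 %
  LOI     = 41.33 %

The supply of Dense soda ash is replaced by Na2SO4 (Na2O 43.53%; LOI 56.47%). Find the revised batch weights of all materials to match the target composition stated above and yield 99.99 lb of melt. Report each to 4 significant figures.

Revised batch per 99.99 lb melt:
  Strontianite: 18.26 lb
  Spodumene concentrate: 6.028 lb
  Petalite: 67.04 lb
  Calcined alumina: 10.89 lb
  Na2SO4: 9.427 lb
Total batch = 111.6 lb; LOI loss = 11.66 lb

In-progress results are displayed rounded off to 4 significant digits alongside each step — exact precision is held at each step; each reported result sees exactly one rounding; the derived quantities (ignition loss, five oxide percentages, glass mass, the yield, the totals) are computed in full float precision starting from the weights on 99.99 lb of glass exactly as shown in the problem or the answer.
Per-oxide target masses for 99.99 lb melt:
  Li2O: 3.452% × 99.99 = 3.452 lb
  Al2O3: 23.57% × 99.99 = 23.57 lb
  SiO2: 56.15% × 99.99 = 56.14 lb
  SrO: 12.72% × 99.99 = 12.72 lb
  Na2O: 4.104% × 99.99 = 4.104 lb
Sums-versus-targets review given the weights on record, under the basis named above (target by target, the sums agree modulo rounding of the values):
  Li2O: 6.028·0.07550 + 67.04·0.04470 = 3.452 lb (target 3.452 lb)
  Al2O3: 6.028·0.2702 + 67.04·0.1655 + 10.89·0.9961 = 23.57 lb (target 23.57 lb)
  SiO2: 6.028·0.6396 + 67.04·0.7800 = 56.15 lb (target 56.14 lb)
  SrO: 18.26·0.6964 = 12.72 lb (target 12.72 lb)
  Na2O: 9.427·0.4353 = 4.104 lb (target 4.104 lb)
Mass balance on the glass: batch total minus LOI = 99.99 lb (oxide target masses add up to 99.99 lb; stated basis 99.99 lb — rounding explains the deltas).
Summing the batch: Σ batch = 111.6 lb; ignition loss, Σ(batch × LOI) = 11.66 lb; the yield ratio, glass ÷ batch: 89.56%.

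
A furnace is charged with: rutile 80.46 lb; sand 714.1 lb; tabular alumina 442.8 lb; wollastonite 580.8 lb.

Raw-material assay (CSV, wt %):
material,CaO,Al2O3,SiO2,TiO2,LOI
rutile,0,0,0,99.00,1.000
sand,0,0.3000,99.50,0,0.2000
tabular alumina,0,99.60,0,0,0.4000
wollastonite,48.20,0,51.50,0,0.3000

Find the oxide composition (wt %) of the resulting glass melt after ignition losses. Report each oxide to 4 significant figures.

The intermediate values appear, rounded to four significant figures, in the working — all arithmetic keeps full float precision in all steps; every reported number takes exactly one rounding — all derived quantities are re-derived from the batch weights for 1812 lb of glass at full float precision (totals, LOI, glass mass, the yield, the four compositions) exactly as printed in the problem or the answer.
Oxide masses out of the charge:
  CaO: 580.8·0.4820 = 279.9 lb
  Al2O3: 714.1·0.003000 + 442.8·0.9960 = 443.2 lb
  SiO2: 714.1·0.9950 + 580.8·0.5150 = 1010 lb
  TiO2: 80.46·0.9900 = 79.66 lb
LOI: 80.46·0.01000 + 714.1·0.002000 + 442.8·0.004000 + 580.8·0.003000 = 5.746 lb
Net of LOI, the glass mass = 1818 − 5.746 = 1812 lb (matching Σ of the oxides)
each wt % is 100 × oxide ÷ glass

Glass mass = 1812 lb (batch 1818 − LOI 5.746).
Composition: CaO 15.45%, Al2O3 24.45%, SiO2 55.71%, TiO2 4.395%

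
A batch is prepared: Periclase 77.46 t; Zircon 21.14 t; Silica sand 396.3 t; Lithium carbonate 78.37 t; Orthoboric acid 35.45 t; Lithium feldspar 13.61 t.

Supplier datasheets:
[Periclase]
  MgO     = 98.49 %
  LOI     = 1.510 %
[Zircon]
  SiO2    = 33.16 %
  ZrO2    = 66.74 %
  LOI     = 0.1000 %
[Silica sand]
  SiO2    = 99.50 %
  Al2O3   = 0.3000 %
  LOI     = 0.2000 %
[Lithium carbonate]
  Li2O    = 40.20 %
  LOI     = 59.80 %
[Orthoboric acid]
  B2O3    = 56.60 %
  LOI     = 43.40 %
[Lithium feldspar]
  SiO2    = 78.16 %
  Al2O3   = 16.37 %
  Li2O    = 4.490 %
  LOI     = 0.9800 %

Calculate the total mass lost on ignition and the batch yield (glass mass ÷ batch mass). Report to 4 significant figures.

LOI loss = 64.37 t; glass = 558.0 t; yield = 89.66%

Intermediates are displayed (rounded to four significant digits) within the worked lines; the whole derivation maintains full precision through every step; a single rounding yields each reported value — the derived quantities, which include yield, six oxide percentages, net glass mass, LOI, the totals, are recomputed at full precision, as set out in the problem or the answer, from the weighed amounts on 558.0 t of glass.
Each material's LOI contribution:
  Periclase: 77.46 × 0.01510 = 1.170 t
  Zircon: 21.14 × 0.001000 = 0.02114 t
  Silica sand: 396.3 × 0.002000 = 0.7926 t
  Lithium carbonate: 78.37 × 0.5980 = 46.87 t
  Orthoboric acid: 35.45 × 0.4340 = 15.39 t
  Lithium feldspar: 13.61 × 0.009800 = 0.1334 t
Total LOI = 64.37 t
Glass = batch − LOI = 622.3 − 64.37 = 558.0 t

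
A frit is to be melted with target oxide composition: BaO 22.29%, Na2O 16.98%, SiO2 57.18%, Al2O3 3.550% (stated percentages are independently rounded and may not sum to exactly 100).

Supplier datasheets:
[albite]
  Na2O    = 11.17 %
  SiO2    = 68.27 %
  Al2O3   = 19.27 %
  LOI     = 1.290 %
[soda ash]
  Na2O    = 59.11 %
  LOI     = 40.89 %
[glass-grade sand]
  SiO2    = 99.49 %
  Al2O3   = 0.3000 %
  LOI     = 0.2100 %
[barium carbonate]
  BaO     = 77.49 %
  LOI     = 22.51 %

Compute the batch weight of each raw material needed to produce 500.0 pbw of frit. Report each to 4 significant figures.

Batch per 500.0 pbw frit:
  albite: 88.58 pbw
  soda ash: 126.9 pbw
  glass-grade sand: 226.6 pbw
  barium carbonate: 143.8 pbw
Total batch = 585.9 pbw; LOI loss = 85.88 pbw; yield = 85.34%

The whole derivation maintains exact precision throughout. Working values are shown, rounded to 4 significant digits, alongside each step — a single rounding finalizes every reported figure — derived quantities, which include ignition loss, net glass mass, yield, four oxide percentages, the totals, are carried in exact precision, precisely as stated by the question or the answer, using the weight values at 500.0 pbw of glass.
Target masses of each oxide per 500.0 pbw frit:
  BaO: 22.29% × 500.0 = 111.4 pbw
  Na2O: 16.98% × 500.0 = 84.90 pbw
  SiO2: 57.18% × 500.0 = 285.9 pbw
  Al2O3: 3.550% × 500.0 = 17.75 pbw
A balance pass over the oxides, with the batch weights as given, at the basis given (sum by sum, the targets are met given rounding of the digits):
  BaO: 143.8·0.7749 = 111.4 pbw (target 111.4 pbw)
  Na2O: 88.58·0.1117 + 126.9·0.5911 = 84.90 pbw (target 84.90 pbw)
  SiO2: 88.58·0.6827 + 226.6·0.9949 = 285.9 pbw (target 285.9 pbw)
  Al2O3: 88.58·0.1927 + 226.6·0.003000 = 17.75 pbw (target 17.75 pbw)
Glass-mass sanity pass: batch Σ − ignition loss = 500.0 pbw (targets for the oxides total 500.0 pbw; with the basis standing at 500.0 pbw — rounding explains the deltas).
Adding the batch up: Σ batch = 585.9 pbw; LOI loss = Σ batch·LOI = 85.88 pbw; yield: glass divided by total = 85.34%.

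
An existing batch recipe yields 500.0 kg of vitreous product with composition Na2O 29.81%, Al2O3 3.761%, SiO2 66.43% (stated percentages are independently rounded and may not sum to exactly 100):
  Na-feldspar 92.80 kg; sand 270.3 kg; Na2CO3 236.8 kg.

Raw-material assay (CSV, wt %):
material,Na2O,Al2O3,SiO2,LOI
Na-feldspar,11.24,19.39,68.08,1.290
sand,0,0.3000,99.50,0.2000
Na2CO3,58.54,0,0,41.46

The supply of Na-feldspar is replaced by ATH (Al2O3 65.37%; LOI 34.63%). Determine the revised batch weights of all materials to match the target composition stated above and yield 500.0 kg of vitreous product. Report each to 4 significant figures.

Revised batch per 500.0 kg vitreous product:
  ATH: 27.24 kg
  sand: 333.8 kg
  Na2CO3: 254.6 kg
Total batch = 615.6 kg; LOI loss = 115.7 kg

Rounding to four significant digits extends to every in-between result as shown; each numeric step runs at exact precision in every operation; a single rounding produces each reported figure; derived quantities are computed in full float precision (yield, LOI, three oxide percentages, totals, net glass mass) using the weight values at 500.0 kg of glass, as given in question or answer.
Oxide-by-oxide targets in 500.0 kg vitreous product:
  Na2O: 29.81% × 500.0 = 149.0 kg
  Al2O3: 3.761% × 500.0 = 18.80 kg
  SiO2: 66.43% × 500.0 = 332.2 kg
Verifying the oxide balance from the weights as reported, against the basis in use (delivered sums recover each target once rounding is allowed for):
  Na2O: 254.6·0.5854 = 149.0 kg (target 149.0 kg)
  Al2O3: 27.24·0.6537 + 333.8·0.003000 = 18.81 kg (target 18.80 kg)
  SiO2: 333.8·0.9950 = 332.1 kg (target 332.2 kg)
Glass-mass bookkeeping: net batch after ignition = 500.0 kg (summing oxide targets gives 500.0 kg; the stated basis being 500.0 kg — gaps are rounding artifacts).
Whole-batch sum: Σ batch = 615.6 kg; the LOI term Σ batch·LOI equals 115.7 kg; the yield ratio, glass ÷ batch: 81.21%.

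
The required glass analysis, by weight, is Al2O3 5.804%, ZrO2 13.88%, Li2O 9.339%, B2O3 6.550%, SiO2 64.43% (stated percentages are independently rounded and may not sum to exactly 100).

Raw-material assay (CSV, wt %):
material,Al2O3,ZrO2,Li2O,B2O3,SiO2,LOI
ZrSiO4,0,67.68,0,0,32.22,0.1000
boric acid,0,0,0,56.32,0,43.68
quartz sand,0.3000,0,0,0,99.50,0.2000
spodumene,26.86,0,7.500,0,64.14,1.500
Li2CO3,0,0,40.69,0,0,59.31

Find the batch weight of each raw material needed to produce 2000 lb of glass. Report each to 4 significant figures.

Batch per 2000 lb glass:
  ZrSiO4: 410.2 lb
  boric acid: 232.6 lb
  quartz sand: 890.1 lb
  spodumene: 422.2 lb
  Li2CO3: 381.2 lb
Total batch = 2336 lb; LOI loss = 336.2 lb; yield = 85.61%

All arithmetic carries full float precision at every stage — in-progress results are printed, rounded to 4 significant digits, as written — a single rounding yields each reported result. All derived quantities, including the five compositions, glass mass, totals, LOI, the yield, are recomputed from the batch weights at 2000 lb of glass in exact precision, as given in the problem or the answer.
The oxide mass targets at 2000 lb glass:
  Al2O3: 5.804% × 2000 = 116.1 lb
  ZrO2: 13.88% × 2000 = 277.6 lb
  Li2O: 9.339% × 2000 = 186.8 lb
  B2O3: 6.550% × 2000 = 131.0 lb
  SiO2: 64.43% × 2000 = 1289 lb
Sums-versus-targets review from the weights as reported, on the stated basis (summed amounts equal target values modulo rounding of the values):
  Al2O3: 890.1·0.003000 + 422.2·0.2686 = 116.1 lb (target 116.1 lb)
  ZrO2: 410.2·0.6768 = 277.6 lb (target 277.6 lb)
  Li2O: 422.2·0.07500 + 381.2·0.4069 = 186.8 lb (target 186.8 lb)
  B2O3: 232.6·0.5632 = 131.0 lb (target 131.0 lb)
  SiO2: 410.2·0.3222 + 890.1·0.9950 + 422.2·0.6414 = 1289 lb (target 1289 lb)
Glass-mass closure: Σ batch − LOI loss = 2000 lb (per-oxide target masses sum to 2000 lb; against the stated basis, 2000 lb — a pure rounding effect).
Whole-batch sum: Σ batch = 2336 lb; LOI removed, Σ of batch·LOI: 336.2 lb; yield, glass over the total, = 85.61%.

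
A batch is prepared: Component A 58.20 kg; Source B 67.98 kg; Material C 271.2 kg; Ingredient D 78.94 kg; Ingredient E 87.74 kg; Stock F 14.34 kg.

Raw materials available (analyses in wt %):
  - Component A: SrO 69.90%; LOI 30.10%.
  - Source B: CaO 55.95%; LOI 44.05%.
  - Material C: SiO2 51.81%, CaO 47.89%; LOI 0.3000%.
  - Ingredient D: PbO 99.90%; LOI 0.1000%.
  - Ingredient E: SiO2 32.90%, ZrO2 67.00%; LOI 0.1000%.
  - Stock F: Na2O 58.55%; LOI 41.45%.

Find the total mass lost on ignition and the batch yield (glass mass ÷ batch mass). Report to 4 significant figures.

In-progress results are printed, rounded to four significant figures, as written; all internal work runs at full float precision at all times — each reported number undergoes a single rounding. The derived quantities (the yield, the six compositions, the totals, glass mass, LOI) are carried from the batch weights per 524.0 kg of glass at full precision as set out in either problem or answer.
LOI of each material in turn:
  Component A: 58.20 × 0.3010 = 17.52 kg
  Source B: 67.98 × 0.4405 = 29.95 kg
  Material C: 271.2 × 0.003000 = 0.8136 kg
  Ingredient D: 78.94 × 0.001000 = 0.07894 kg
  Ingredient E: 87.74 × 0.001000 = 0.08774 kg
  Stock F: 14.34 × 0.4145 = 5.944 kg
Total LOI = 54.39 kg
Glass = batch − LOI = 578.4 − 54.39 = 524.0 kg

LOI loss = 54.39 kg; glass = 524.0 kg; yield = 90.60%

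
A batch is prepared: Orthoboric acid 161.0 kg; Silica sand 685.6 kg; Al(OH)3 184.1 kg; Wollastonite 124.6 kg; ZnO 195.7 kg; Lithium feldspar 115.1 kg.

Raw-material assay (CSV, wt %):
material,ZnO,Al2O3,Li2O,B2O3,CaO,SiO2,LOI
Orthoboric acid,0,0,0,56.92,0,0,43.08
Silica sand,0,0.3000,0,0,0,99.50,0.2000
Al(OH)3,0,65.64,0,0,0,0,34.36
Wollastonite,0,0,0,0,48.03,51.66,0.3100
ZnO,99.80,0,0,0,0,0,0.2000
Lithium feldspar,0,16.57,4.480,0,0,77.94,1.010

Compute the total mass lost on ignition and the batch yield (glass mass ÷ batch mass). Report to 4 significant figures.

Mid-chain values are printed rounded off to 4 significant figures between the steps; all internal work keeps full precision throughout — exactly one rounding is applied to every reported number — all derived quantities are computed using the weight values at 1330 kg of glass at full precision (ignition loss, the six compositions, yield, net glass mass, totals), precisely as stated by the problem or answer text.
LOI of each material in turn:
  Orthoboric acid: 161.0 × 0.4308 = 69.36 kg
  Silica sand: 685.6 × 0.002000 = 1.371 kg
  Al(OH)3: 184.1 × 0.3436 = 63.26 kg
  Wollastonite: 124.6 × 0.003100 = 0.3863 kg
  ZnO: 195.7 × 0.002000 = 0.3914 kg
  Lithium feldspar: 115.1 × 0.01010 = 1.163 kg
Total LOI = 135.9 kg
Glass = batch − LOI = 1466 − 135.9 = 1330 kg

LOI loss = 135.9 kg; glass = 1330 kg; yield = 90.73%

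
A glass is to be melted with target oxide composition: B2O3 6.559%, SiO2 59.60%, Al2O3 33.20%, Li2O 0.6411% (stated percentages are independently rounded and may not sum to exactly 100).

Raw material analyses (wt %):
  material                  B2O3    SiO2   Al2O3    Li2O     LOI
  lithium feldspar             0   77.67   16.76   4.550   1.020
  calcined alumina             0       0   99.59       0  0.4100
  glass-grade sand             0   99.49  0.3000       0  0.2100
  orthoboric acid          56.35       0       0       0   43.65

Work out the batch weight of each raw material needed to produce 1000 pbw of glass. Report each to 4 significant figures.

Batch per 1000 pbw glass:
  lithium feldspar: 140.9 pbw
  calcined alumina: 308.2 pbw
  glass-grade sand: 489.1 pbw
  orthoboric acid: 116.4 pbw
Total batch = 1055 pbw; LOI loss = 54.54 pbw; yield = 94.83%

Every computation runs at exact precision at all times — the intermediate values are printed with 4-significant-figure rounding across the worked steps. Each reported result is rounded a single time. Derived quantities are computed at full float precision (ignition loss, four oxide percentages, glass mass, the totals, yield) from the batch weights on 1000 pbw of glass exactly as printed in either problem or answer.
Oxide mass targets, per 1000 pbw glass:
  B2O3: 6.559% × 1000 = 65.59 pbw
  SiO2: 59.60% × 1000 = 596.0 pbw
  Al2O3: 33.20% × 1000 = 332.0 pbw
  Li2O: 0.6411% × 1000 = 6.411 pbw
Checking each oxide sum using the reported weights, against the basis in use (oxide sums agree with the targets inside rounding margins):
  B2O3: 116.4·0.5635 = 65.59 pbw (target 65.59 pbw)
  SiO2: 140.9·0.7767 + 489.1·0.9949 = 596.0 pbw (target 596.0 pbw)
  Al2O3: 140.9·0.1676 + 308.2·0.9959 + 489.1·0.003000 = 332.0 pbw (target 332.0 pbw)
  Li2O: 140.9·0.04550 = 6.411 pbw (target 6.411 pbw)
Auditing the glass mass value: batch total minus LOI = 1000 pbw (oxide target masses add up to 1000 pbw; stated basis 1000 pbw — a pure rounding effect).
Summing the batch: Σ batch = 1055 pbw; ignition loss, Σ(batch × LOI) = 54.54 pbw; the yield ratio, glass ÷ batch: 94.83%.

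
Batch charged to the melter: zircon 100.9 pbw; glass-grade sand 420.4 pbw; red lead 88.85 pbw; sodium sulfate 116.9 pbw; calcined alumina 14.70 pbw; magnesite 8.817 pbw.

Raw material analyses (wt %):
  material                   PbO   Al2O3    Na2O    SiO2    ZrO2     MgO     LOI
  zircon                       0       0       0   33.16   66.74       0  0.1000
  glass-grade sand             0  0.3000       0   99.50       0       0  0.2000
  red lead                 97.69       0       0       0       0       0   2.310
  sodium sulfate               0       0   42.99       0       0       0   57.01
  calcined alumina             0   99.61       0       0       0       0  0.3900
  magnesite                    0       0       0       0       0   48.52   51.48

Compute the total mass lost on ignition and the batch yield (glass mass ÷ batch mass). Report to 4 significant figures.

Working values appear rounded to 4 significant digits between the steps — all arithmetic keeps full precision in all steps. Each reported result takes a single rounding — the derived quantities are re-derived from the batch weights at 676.3 pbw of glass at full precision (six oxide percentages, LOI, net glass mass, the yield, totals) exactly as shown in the problem or the answer.
LOI of each material in turn:
  zircon: 100.9 × 0.001000 = 0.1009 pbw
  glass-grade sand: 420.4 × 0.002000 = 0.8408 pbw
  red lead: 88.85 × 0.02310 = 2.052 pbw
  sodium sulfate: 116.9 × 0.5701 = 66.64 pbw
  calcined alumina: 14.70 × 0.003900 = 0.05733 pbw
  magnesite: 8.817 × 0.5148 = 4.539 pbw
Total LOI = 74.24 pbw
Glass = batch − LOI = 750.6 − 74.24 = 676.3 pbw

LOI loss = 74.24 pbw; glass = 676.3 pbw; yield = 90.11%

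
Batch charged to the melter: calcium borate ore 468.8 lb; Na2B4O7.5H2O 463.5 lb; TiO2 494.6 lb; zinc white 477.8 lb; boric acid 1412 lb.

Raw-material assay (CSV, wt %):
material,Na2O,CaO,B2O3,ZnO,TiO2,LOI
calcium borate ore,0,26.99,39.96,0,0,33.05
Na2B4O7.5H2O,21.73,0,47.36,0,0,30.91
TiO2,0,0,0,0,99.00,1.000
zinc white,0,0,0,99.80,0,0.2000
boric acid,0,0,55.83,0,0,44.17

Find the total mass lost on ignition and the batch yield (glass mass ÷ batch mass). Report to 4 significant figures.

Full float precision is carried at each step — mid-chain values appear rounded to 4 significant digits between the steps. Every reported number is rounded exactly once; all derived quantities (totals, net glass mass, LOI, yield, the five compositions) are recomputed from the weighed amounts per 2389 lb of glass in full precision, exactly as printed in either problem or answer.
LOI of each material in turn:
  calcium borate ore: 468.8 × 0.3305 = 154.9 lb
  Na2B4O7.5H2O: 463.5 × 0.3091 = 143.3 lb
  TiO2: 494.6 × 0.01000 = 4.946 lb
  zinc white: 477.8 × 0.002000 = 0.9556 lb
  boric acid: 1412 × 0.4417 = 623.7 lb
Total LOI = 927.8 lb
Glass = batch − LOI = 3317 − 927.8 = 2389 lb

LOI loss = 927.8 lb; glass = 2389 lb; yield = 72.03%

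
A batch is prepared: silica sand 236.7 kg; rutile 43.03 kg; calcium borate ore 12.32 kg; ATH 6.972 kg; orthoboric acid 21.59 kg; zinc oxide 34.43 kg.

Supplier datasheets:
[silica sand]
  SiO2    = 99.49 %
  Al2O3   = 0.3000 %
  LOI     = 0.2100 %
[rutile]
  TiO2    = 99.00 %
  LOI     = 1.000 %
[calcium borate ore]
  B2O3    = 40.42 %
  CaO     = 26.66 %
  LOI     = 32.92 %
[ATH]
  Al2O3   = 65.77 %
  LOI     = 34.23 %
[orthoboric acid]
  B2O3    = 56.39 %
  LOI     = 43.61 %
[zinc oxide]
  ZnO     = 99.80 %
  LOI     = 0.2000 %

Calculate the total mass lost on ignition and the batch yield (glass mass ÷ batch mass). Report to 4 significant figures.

Exact precision is carried in every operation. In-progress results appear, with 4-significant-digit rounding, on the page. Exactly one rounding is applied to every reported value; derived quantities are re-derived in full float precision (LOI, the totals, the yield, the six compositions, net glass mass) using the weight values for 338.2 kg of glass precisely as stated by problem or answer.
Per-material ignition loss:
  silica sand: 236.7 × 0.002100 = 0.4971 kg
  rutile: 43.03 × 0.01000 = 0.4303 kg
  calcium borate ore: 12.32 × 0.3292 = 4.056 kg
  ATH: 6.972 × 0.3423 = 2.387 kg
  orthoboric acid: 21.59 × 0.4361 = 9.415 kg
  zinc oxide: 34.43 × 0.002000 = 0.06886 kg
Total LOI = 16.85 kg
Glass = batch − LOI = 355.0 − 16.85 = 338.2 kg

LOI loss = 16.85 kg; glass = 338.2 kg; yield = 95.25%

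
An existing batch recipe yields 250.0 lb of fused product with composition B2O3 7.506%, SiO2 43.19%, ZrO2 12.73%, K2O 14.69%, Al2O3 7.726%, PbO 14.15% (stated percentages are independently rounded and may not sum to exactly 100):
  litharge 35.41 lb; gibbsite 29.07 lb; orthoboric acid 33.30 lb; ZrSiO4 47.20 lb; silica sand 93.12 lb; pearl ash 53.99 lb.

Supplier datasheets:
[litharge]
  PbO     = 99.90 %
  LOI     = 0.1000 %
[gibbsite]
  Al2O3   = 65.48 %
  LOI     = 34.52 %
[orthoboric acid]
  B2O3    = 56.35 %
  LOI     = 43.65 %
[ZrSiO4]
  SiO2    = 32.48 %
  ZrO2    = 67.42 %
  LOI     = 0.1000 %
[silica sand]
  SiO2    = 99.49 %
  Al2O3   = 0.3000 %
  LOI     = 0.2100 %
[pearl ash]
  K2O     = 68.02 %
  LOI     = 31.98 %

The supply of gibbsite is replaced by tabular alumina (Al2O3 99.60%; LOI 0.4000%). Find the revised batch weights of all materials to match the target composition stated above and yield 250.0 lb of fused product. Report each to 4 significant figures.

Revised batch per 250.0 lb fused product:
  litharge: 35.41 lb
  tabular alumina: 19.11 lb
  orthoboric acid: 33.30 lb
  ZrSiO4: 47.20 lb
  silica sand: 93.12 lb
  pearl ash: 53.99 lb
Total batch = 282.1 lb; LOI loss = 32.16 lb

Values along the way are displayed, rounded to four significant figures, within the worked lines. Full float precision is kept end to end; each reported number takes just one rounding; all derived quantities (net glass mass, ignition loss, six oxide percentages, the yield, totals) are rebuilt at full float precision using the weight values for 250.0 lb of glass, precisely as stated by the question or the answer.
Per-oxide target masses for 250.0 lb fused product:
  B2O3: 7.506% × 250.0 = 18.76 lb
  SiO2: 43.19% × 250.0 = 108.0 lb
  ZrO2: 12.73% × 250.0 = 31.82 lb
  K2O: 14.69% × 250.0 = 36.72 lb
  Al2O3: 7.726% × 250.0 = 19.32 lb
  PbO: 14.15% × 250.0 = 35.38 lb
A balance pass over the oxides, per the reported batch figures, versus the basis set out (each sum matches its target mass exact up to rounding of places):
  B2O3: 33.30·0.5635 = 18.76 lb (target 18.76 lb)
  SiO2: 47.20·0.3248 + 93.12·0.9949 = 108.0 lb (target 108.0 lb)
  ZrO2: 47.20·0.6742 = 31.82 lb (target 31.82 lb)
  K2O: 53.99·0.6802 = 36.72 lb (target 36.72 lb)
  Al2O3: 19.11·0.9960 + 93.12·0.003000 = 19.31 lb (target 19.32 lb)
  PbO: 35.41·0.9990 = 35.37 lb (target 35.38 lb)
Glass-mass bookkeeping: the batch minus its LOI: 250.0 lb (the targets, summed, come to 250.0 lb; against the stated basis, 250.0 lb — rounding explains the deltas).
Adding the batch up: Σ batch = 282.1 lb; the LOI term Σ batch·LOI equals 32.16 lb; yield, glass over the total, = 88.60%.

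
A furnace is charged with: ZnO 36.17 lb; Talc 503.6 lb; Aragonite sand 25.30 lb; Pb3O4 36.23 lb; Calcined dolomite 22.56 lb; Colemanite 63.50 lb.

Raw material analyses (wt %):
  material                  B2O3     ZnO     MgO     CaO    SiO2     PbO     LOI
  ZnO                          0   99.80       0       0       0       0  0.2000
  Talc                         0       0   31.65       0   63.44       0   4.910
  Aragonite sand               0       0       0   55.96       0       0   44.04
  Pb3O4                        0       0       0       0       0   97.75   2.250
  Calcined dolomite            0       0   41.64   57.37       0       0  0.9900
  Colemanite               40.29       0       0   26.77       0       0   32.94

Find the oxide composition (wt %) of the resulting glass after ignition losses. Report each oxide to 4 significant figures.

Glass mass = 629.5 lb (batch 687.4 − LOI 57.90).
Composition: B2O3 4.064%, ZnO 5.735%, MgO 26.81%, CaO 7.006%, SiO2 50.75%, PbO 5.626%

Intermediates are shown (rounded to four significant figures) within the worked lines — the working math maintains full precision at each step — each reported value is rounded exactly once; all derived quantities, including six oxide percentages, glass mass, yield, ignition loss, the totals, are computed from the batch weights on 629.5 lb of glass in full float precision exactly as shown in the problem or answer text.
Per-oxide mass from batch:
  B2O3: 63.50·0.4029 = 25.58 lb
  ZnO: 36.17·0.9980 = 36.10 lb
  MgO: 503.6·0.3165 + 22.56·0.4164 = 168.8 lb
  CaO: 25.30·0.5596 + 22.56·0.5737 + 63.50·0.2677 = 44.10 lb
  SiO2: 503.6·0.6344 = 319.5 lb
  PbO: 36.23·0.9775 = 35.41 lb
LOI: 36.17·0.002000 + 503.6·0.04910 + 25.30·0.4404 + 36.23·0.02250 + 22.56·0.009900 + 63.50·0.3294 = 57.90 lb
batch − LOI leaves glass = 687.4 − 57.90 = 629.5 lb (the oxide masses sum to this)
each oxide over glass, ×100, is wt %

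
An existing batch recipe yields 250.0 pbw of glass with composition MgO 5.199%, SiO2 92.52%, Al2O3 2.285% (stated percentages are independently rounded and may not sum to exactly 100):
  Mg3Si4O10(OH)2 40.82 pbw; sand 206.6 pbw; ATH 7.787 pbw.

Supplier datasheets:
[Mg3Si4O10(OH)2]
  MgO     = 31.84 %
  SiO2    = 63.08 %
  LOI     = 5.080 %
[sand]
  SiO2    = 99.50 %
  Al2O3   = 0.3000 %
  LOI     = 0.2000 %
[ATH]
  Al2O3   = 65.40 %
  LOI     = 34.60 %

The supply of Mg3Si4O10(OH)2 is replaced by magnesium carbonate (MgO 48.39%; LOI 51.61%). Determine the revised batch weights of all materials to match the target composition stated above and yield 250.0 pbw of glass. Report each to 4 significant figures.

Revised batch per 250.0 pbw glass:
  magnesium carbonate: 26.86 pbw
  sand: 232.5 pbw
  ATH: 7.668 pbw
Total batch = 267.0 pbw; LOI loss = 16.98 pbw

In-progress results are rounded to four significant figures wherever printed; all arithmetic carries full precision through every step — exactly one rounding lands on every reported number; derived quantities, including glass mass, totals, three oxide percentages, yield, LOI, are rebuilt from the batch weights on 250.0 pbw of glass at full float precision as written in either problem or answer.
Oxide mass targets, per 250.0 pbw glass:
  MgO: 5.199% × 250.0 = 13.00 pbw
  SiO2: 92.52% × 250.0 = 231.3 pbw
  Al2O3: 2.285% × 250.0 = 5.712 pbw
Balance tally, oxide-wise, per the reported batch figures, on the stated basis (each sum matches its target mass given rounding of the digits):
  MgO: 26.86·0.4839 = 13.00 pbw (target 13.00 pbw)
  SiO2: 232.5·0.9950 = 231.3 pbw (target 231.3 pbw)
  Al2O3: 232.5·0.003000 + 7.668·0.6540 = 5.712 pbw (target 5.712 pbw)
The glass-mass cross-check: net batch after ignition = 250.0 pbw (per-oxide target masses sum to 250.0 pbw; with the basis standing at 250.0 pbw — differing by rounding only).
Batch total: Σ batch = 267.0 pbw; ignition loss, Σ(batch × LOI) = 16.98 pbw; glass ÷ batch gives a yield of 93.64%.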